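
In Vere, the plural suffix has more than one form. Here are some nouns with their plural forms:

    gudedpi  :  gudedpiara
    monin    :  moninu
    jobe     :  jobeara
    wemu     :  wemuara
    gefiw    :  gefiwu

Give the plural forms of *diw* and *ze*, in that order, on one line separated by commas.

diwu, zeara

Looking at the final sound of each stem: -u when the stem ends in a consonant (*monin*, *gefiw*); -ara when the stem ends in a vowel (*gudedpi*, *jobe*, *wemu*).
The final sound of *diw* is /w/, which is a consonant, so the suffix is -u, giving *diwu*.
Since the final sound of *ze* is /e/ (a vowel), it takes -ara, giving *zeara*.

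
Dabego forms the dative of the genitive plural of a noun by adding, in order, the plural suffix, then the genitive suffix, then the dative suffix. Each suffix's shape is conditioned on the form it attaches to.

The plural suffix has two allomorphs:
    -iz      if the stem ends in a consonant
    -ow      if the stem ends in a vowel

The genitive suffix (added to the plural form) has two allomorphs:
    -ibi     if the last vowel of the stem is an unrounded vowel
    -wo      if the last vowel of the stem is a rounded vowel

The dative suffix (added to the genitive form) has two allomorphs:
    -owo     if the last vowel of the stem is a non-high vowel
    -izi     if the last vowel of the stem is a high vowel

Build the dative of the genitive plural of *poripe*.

Since the final sound of *poripe* is /e/ (a vowel), it takes -ow, giving *poripeow*.
The last vowel of the plural form *poripeow* is /o/, which is a rounded vowel, so the genitive suffix is -wo, giving *poripeowwo*.
The genitive form *poripeowwo* — last vowel /o/ (a non-high vowel) → -owo → *poripeowwoowo*.

poripeowwoowo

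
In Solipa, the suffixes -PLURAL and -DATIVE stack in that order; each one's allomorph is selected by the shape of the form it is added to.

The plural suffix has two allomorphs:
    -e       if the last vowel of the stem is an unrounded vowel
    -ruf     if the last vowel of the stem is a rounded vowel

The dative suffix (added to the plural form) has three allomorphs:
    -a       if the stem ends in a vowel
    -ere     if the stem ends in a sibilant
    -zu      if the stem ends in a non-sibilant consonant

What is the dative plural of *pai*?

paiea

The last vowel of *pai* is /i/, which is an unrounded vowel, so the plural suffix is -e, giving *paie*.
The plural form *paie* — final sound /e/ (a vowel) → -a → *paiea*.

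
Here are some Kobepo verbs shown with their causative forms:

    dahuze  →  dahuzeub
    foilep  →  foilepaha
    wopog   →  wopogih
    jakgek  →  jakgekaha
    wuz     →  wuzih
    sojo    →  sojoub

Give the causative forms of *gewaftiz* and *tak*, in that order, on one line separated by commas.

The alternation tracks the final sound of the stem — -aha when the stem ends in a voiceless consonant (*foilep*, *jakgek*); -ih when the stem ends in a voiced consonant (*wopog*, *wuz*); -ub when the stem ends in a vowel (*dahuze*, *sojo*).
The final sound of *gewaftiz* is /z/, which is a voiced consonant, so the suffix is -ih, giving *gewaftizih*.
*tak* — final sound /k/ (a voiceless consonant) → -aha → *takaha*.

gewaftizih, takaha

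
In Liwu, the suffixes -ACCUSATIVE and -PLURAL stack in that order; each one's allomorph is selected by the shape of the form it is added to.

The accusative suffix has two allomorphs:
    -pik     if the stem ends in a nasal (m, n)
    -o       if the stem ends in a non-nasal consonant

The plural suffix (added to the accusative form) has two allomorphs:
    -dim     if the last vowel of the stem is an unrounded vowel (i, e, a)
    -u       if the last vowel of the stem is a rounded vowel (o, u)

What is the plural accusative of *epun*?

*epun*: final consonant = /n/, a nasal → -pik → *epunpik*.
The last vowel of the accusative form *epunpik* is /i/, which is an unrounded vowel, so the plural suffix is -dim, giving *epunpikdim*.

epunpikdim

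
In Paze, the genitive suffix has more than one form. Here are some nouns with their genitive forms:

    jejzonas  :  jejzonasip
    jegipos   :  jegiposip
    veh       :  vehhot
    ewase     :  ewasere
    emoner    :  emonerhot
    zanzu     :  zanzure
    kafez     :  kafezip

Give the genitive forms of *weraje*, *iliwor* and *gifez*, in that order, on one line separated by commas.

The pattern is sibilance of the final sound: -ip when the stem ends in a sibilant (*jejzonas*, *jegipos*, *kafez*); -hot when the stem ends in a non-sibilant consonant (*veh*, *emoner*); -re when the stem ends in a vowel (*ewase*, *zanzu*).
The final sound of *weraje* is /e/, which is a vowel, so the suffix is -re, giving *werajere*.
Since the final sound of *iliwor* is /r/ (a non-sibilant consonant), it takes -hot, giving *iliworhot*.
Since the final sound of *gifez* is /z/ (a sibilant), it takes -ip, giving *gifezip*.

werajere, iliworhot, gifezip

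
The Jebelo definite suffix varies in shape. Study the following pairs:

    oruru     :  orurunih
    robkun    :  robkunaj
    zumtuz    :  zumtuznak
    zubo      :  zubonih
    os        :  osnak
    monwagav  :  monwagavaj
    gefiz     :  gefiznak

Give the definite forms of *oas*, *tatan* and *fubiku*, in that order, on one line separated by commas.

oasnak, tatanaj, fubikunih

The suffix is conditioned by the final sound: -nak when the stem ends in a sibilant (*zumtuz*, *os*, *gefiz*); -aj when the stem ends in a non-sibilant consonant (*robkun*, *monwagav*); -nih when the stem ends in a vowel (*oruru*, *zubo*).
The final sound of *oas* is /s/, which is a sibilant, so the suffix is -nak, giving *oasnak*.
Since the final sound of *tatan* is /n/ (a non-sibilant consonant), it takes -aj, giving *tatanaj*.
*fubiku* — final sound /u/ (a vowel) → -nih → *fubikunih*.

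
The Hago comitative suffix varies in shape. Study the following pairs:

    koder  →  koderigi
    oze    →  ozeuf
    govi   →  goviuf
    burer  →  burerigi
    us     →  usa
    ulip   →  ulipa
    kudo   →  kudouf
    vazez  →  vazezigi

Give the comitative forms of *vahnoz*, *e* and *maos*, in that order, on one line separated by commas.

The alternation tracks the final sound of the stem — -a when the stem ends in a voiceless consonant (*us*, *ulip*); -igi when the stem ends in a voiced consonant (*koder*, *burer*, *vazez*); -uf when the stem ends in a vowel (*oze*, *govi*, *kudo*).
Since the final sound of *vahnoz* is /z/ (a voiced consonant), it takes -igi, giving *vahnozigi*.
*e* — final sound /e/ (a vowel) → -uf → *euf*.
Since the final sound of *maos* is /s/ (a voiceless consonant), it takes -a, giving *maosa*.

vahnozigi, euf, maosa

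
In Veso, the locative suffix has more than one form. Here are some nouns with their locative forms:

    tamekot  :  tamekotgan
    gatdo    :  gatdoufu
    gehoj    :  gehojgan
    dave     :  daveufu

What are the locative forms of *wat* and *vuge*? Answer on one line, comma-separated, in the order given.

Looking at the final sound of each stem: -gan when the stem ends in a consonant (*tamekot*, *gehoj*); -ufu when the stem ends in a vowel (*gatdo*, *dave*).
The final sound of *wat* is /t/, which is a consonant, so the suffix is -gan, giving *watgan*.
Since the final sound of *vuge* is /e/ (a vowel), it takes -ufu, giving *vugeufu*.

watgan, vugeufu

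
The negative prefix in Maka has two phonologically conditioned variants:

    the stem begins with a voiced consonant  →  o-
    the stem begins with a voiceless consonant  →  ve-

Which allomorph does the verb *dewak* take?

o-

*dewak*: first consonant = /d/, voiced → o-.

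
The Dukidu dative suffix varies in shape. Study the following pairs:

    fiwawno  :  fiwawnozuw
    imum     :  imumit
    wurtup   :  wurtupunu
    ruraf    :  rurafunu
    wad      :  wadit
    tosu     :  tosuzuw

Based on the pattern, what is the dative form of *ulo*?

ulozuw

The alternation tracks the final sound of the stem — -unu when the stem ends in a voiceless consonant (*wurtup*, *ruraf*); -it when the stem ends in a voiced consonant (*imum*, *wad*); -zuw when the stem ends in a vowel (*fiwawno*, *tosu*).
*ulo* — final sound /o/ (a vowel) → -zuw → *ulozuw*.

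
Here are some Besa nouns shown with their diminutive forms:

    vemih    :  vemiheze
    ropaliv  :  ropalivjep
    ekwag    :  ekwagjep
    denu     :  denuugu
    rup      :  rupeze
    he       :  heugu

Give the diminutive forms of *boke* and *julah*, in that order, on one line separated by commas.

Looking at the final sound of each stem: -eze when the stem ends in a voiceless consonant (*vemih*, *rup*); -jep when the stem ends in a voiced consonant (*ropaliv*, *ekwag*); -ugu when the stem ends in a vowel (*denu*, *he*).
*boke*: final sound = /e/, a vowel → -ugu → *bokeugu*.
*julah*: final sound = /h/, a voiceless consonant → -eze → *julaheze*.

bokeugu, julaheze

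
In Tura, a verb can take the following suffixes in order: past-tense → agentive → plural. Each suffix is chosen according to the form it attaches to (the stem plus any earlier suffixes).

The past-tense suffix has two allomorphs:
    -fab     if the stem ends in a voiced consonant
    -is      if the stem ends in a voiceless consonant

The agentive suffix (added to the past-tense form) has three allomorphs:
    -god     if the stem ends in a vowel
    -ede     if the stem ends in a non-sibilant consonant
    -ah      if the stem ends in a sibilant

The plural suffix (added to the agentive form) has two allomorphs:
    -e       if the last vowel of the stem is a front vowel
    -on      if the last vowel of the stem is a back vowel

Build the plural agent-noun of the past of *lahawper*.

*lahawper* — final consonant /r/ (voiced) → -fab → *lahawperfab*.
Since the final sound of the past-tense form *lahawperfab* is /b/ (a non-sibilant consonant), it takes -ede, giving *lahawperfabede*.
The agentive form *lahawperfabede*: last vowel = /e/, a front vowel → -e → *lahawperfabedee*.

lahawperfabedee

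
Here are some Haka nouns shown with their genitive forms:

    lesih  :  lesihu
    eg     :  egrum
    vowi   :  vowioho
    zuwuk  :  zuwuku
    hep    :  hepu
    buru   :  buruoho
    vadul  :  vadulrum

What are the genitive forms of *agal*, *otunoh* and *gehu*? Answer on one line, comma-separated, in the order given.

The suffix is conditioned by the final sound: -u when the stem ends in a voiceless consonant (*lesih*, *zuwuk*, *hep*); -rum when the stem ends in a voiced consonant (*eg*, *vadul*); -oho when the stem ends in a vowel (*vowi*, *buru*).
*agal* — final sound /l/ (a voiced consonant) → -rum → *agalrum*.
*otunoh*: final sound = /h/, a voiceless consonant → -u → *otunohu*.
*gehu*: final sound = /u/, a vowel → -oho → *gehuoho*.

agalrum, otunohu, gehuoho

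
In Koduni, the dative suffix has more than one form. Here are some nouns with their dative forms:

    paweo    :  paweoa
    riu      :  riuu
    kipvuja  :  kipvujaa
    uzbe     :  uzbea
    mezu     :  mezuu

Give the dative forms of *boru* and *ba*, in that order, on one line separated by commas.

boruu, baa

The suffix is conditioned by the last vowel: -u when the last vowel of the stem is a high vowel (*riu*, *mezu*); -a when the last vowel of the stem is a non-high vowel (*paweo*, *kipvuja*, *uzbe*).
The last vowel of *boru* is /u/, which is a high vowel, so the suffix is -u, giving *boruu*.
The last vowel of *ba* is /a/, which is a non-high vowel, so the suffix is -a, giving *baa*.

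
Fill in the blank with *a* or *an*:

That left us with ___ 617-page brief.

a

The indefinite article is chosen by the initial *sound* of the following word, not its spelling.
The number *617* is spoken "six hundred …", beginning with /sɪks/ — a consonant sound.
So the article is *a*: That left us with a 617-page brief.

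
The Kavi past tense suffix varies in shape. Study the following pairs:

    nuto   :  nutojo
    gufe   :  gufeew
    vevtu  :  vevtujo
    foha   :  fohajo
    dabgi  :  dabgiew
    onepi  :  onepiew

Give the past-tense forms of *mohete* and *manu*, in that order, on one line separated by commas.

The suffix is conditioned by the last vowel: -ew when the last vowel of the stem is a front vowel (*gufe*, *dabgi*, *onepi*); -jo when the last vowel of the stem is a back vowel (*nuto*, *vevtu*, *foha*).
Since the last vowel of *mohete* is /e/ (a front vowel), it takes -ew, giving *moheteew*.
*manu*: last vowel = /u/, a back vowel → -jo → *manujo*.

moheteew, manujo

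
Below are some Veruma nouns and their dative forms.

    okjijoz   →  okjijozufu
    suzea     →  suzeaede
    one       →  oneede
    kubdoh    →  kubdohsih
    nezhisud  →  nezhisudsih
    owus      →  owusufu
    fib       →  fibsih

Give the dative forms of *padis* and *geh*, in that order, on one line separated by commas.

The pattern is sibilance of the final sound: -ufu when the stem ends in a sibilant (*okjijoz*, *owus*); -sih when the stem ends in a non-sibilant consonant (*kubdoh*, *nezhisud*, *fib*); -ede when the stem ends in a vowel (*suzea*, *one*).
*padis*: final sound = /s/, a sibilant → -ufu → *padisufu*.
*geh*: final sound = /h/, a non-sibilant consonant → -sih → *gehsih*.

padisufu, gehsih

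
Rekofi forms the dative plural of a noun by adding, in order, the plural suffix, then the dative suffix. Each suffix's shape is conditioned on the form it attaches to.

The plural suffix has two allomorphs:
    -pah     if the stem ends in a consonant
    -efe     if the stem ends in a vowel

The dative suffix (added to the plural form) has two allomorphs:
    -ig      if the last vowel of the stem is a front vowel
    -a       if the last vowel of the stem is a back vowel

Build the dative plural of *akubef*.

Since the final sound of *akubef* is /f/ (a consonant), it takes -pah, giving *akubefpah*.
The last vowel of the plural form *akubefpah* is /a/, which is a back vowel, so the dative suffix is -a, giving *akubefpaha*.

akubefpaha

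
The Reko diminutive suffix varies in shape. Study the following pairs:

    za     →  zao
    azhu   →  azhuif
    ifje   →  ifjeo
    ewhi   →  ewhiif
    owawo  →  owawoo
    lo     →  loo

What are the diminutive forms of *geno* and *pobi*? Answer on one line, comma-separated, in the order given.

genoo, pobiif

The suffix is conditioned by the last vowel: -if when the last vowel of the stem is a high vowel (*azhu*, *ewhi*); -o when the last vowel of the stem is a non-high vowel (*za*, *ifje*, *owawo*, *lo*).
*geno*: last vowel = /o/, a non-high vowel → -o → *genoo*.
Since the last vowel of *pobi* is /i/ (a high vowel), it takes -if, giving *pobiif*.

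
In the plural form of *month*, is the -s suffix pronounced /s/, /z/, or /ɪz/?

/s/

The stem *month* ends in a voiceless non-sibilant consonant.
The plural suffix surfaces as /ɪz/ after sibilants, /s/ after other voiceless consonants, and /z/ after other voiced sounds.
So the plural -s on *month* is pronounced /s/.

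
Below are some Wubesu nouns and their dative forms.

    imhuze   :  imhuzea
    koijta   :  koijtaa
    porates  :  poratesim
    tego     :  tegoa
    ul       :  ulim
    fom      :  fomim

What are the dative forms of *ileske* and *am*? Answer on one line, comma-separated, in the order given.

The alternation tracks the final sound of the stem — -im when the stem ends in a consonant (*porates*, *ul*, *fom*); -a when the stem ends in a vowel (*imhuze*, *koijta*, *tego*).
The final sound of *ileske* is /e/, which is a vowel, so the suffix is -a, giving *ileskea*.
Since the final sound of *am* is /m/ (a consonant), it takes -im, giving *amim*.

ileskea, amim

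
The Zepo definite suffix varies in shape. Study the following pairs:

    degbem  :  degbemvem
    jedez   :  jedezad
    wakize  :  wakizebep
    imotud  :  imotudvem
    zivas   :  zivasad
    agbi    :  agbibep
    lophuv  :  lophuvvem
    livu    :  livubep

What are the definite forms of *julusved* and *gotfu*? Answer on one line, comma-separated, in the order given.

julusvedvem, gotfubep

The suffix is conditioned by the final sound: -ad when the stem ends in a sibilant (*jedez*, *zivas*); -vem when the stem ends in a non-sibilant consonant (*degbem*, *imotud*, *lophuv*); -bep when the stem ends in a vowel (*wakize*, *agbi*, *livu*).
The final sound of *julusved* is /d/, which is a non-sibilant consonant, so the suffix is -vem, giving *julusvedvem*.
*gotfu* — final sound /u/ (a vowel) → -bep → *gotfubep*.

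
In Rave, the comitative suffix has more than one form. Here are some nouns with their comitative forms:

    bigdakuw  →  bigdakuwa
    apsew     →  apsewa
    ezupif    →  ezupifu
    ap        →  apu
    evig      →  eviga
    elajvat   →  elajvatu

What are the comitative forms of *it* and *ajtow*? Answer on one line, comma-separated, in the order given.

The suffix is conditioned by the final consonant: -u when the stem ends in a voiceless consonant (*ezupif*, *ap*, *elajvat*); -a when the stem ends in a voiced consonant (*bigdakuw*, *apsew*, *evig*).
*it* — final consonant /t/ (voiceless) → -u → *itu*.
Since the final consonant of *ajtow* is /w/ (voiced), it takes -a, giving *ajtowa*.

itu, ajtowa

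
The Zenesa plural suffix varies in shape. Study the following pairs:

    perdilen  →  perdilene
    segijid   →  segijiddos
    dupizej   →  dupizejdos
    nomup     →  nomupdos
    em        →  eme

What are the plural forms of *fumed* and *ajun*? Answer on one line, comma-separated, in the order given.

fumeddos, ajune

Looking at the final consonant of each stem: -e when the stem ends in a nasal (*perdilen*, *em*); -dos when the stem ends in a non-nasal consonant (*segijid*, *dupizej*, *nomup*).
*fumed*: final consonant = /d/, non-nasal → -dos → *fumeddos*.
The final consonant of *ajun* is /n/, which is a nasal, so the suffix is -e, giving *ajune*.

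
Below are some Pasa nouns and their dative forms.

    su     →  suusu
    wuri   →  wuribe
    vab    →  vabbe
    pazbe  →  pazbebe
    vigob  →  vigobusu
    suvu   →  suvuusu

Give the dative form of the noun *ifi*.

ifibe

Looking at the last vowel of each stem: -usu when the last vowel of the stem is a rounded vowel (*su*, *vigob*, *suvu*); -be when the last vowel of the stem is an unrounded vowel (*wuri*, *vab*, *pazbe*).
*ifi* — last vowel /i/ (an unrounded vowel) → -be → *ifibe*.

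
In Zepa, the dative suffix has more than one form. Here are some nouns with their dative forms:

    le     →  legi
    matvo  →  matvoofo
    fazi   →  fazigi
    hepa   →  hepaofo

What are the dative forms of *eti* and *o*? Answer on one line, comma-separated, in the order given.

etigi, oofo

The suffix is conditioned by the last vowel: -gi when the last vowel of the stem is a front vowel (*le*, *fazi*); -ofo when the last vowel of the stem is a back vowel (*matvo*, *hepa*).
*eti*: last vowel = /i/, a front vowel → -gi → *etigi*.
*o*: last vowel = /o/, a back vowel → -ofo → *oofo*.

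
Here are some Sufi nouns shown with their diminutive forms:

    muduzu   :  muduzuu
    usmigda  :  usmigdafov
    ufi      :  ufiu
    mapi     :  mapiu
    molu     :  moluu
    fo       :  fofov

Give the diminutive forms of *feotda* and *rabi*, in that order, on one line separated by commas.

feotdafov, rabiu

The alternation tracks the last vowel of the stem — -u when the last vowel of the stem is a high vowel (*muduzu*, *ufi*, *mapi*, *molu*); -fov when the last vowel of the stem is a non-high vowel (*usmigda*, *fo*).
Since the last vowel of *feotda* is /a/ (a non-high vowel), it takes -fov, giving *feotdafov*.
The last vowel of *rabi* is /i/, which is a high vowel, so the suffix is -u, giving *rabiu*.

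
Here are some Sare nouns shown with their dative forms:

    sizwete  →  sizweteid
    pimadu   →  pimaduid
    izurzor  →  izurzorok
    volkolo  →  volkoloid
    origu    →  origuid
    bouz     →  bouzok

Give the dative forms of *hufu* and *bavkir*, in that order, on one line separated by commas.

The pattern is consonant vs. vowel: -ok when the stem ends in a consonant (*izurzor*, *bouz*); -id when the stem ends in a vowel (*sizwete*, *pimadu*, *volkolo*, *origu*).
The final sound of *hufu* is /u/, which is a vowel, so the suffix is -id, giving *hufuid*.
*bavkir*: final sound = /r/, a consonant → -ok → *bavkirok*.

hufuid, bavkirok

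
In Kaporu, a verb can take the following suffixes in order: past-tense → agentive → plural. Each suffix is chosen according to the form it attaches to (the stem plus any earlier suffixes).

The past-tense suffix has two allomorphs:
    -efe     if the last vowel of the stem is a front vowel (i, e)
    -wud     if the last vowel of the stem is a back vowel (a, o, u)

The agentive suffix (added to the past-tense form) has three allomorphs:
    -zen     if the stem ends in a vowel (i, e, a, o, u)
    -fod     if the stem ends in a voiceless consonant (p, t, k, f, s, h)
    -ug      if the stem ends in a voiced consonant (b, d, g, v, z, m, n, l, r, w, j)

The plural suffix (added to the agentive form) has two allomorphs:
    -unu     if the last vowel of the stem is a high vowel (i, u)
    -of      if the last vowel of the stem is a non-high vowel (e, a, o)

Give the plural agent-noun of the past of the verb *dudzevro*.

dudzevrowudugunu

*dudzevro*: last vowel = /o/, a back vowel → -wud → *dudzevrowud*.
The past-tense form *dudzevrowud* — final sound /d/ (a voiced consonant) → -ug → *dudzevrowudug*.
The last vowel of the agentive form *dudzevrowudug* is /u/, which is a high vowel, so the plural suffix is -unu, giving *dudzevrowudugunu*.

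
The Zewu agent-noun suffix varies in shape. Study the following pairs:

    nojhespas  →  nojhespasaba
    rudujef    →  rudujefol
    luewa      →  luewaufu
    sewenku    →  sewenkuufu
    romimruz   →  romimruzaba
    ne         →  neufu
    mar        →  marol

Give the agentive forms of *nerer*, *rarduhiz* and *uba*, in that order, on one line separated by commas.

The pattern is sibilance of the final sound: -aba when the stem ends in a sibilant (*nojhespas*, *romimruz*); -ol when the stem ends in a non-sibilant consonant (*rudujef*, *mar*); -ufu when the stem ends in a vowel (*luewa*, *sewenku*, *ne*).
*nerer* — final sound /r/ (a non-sibilant consonant) → -ol → *nererol*.
*rarduhiz*: final sound = /z/, a sibilant → -aba → *rarduhizaba*.
*uba* — final sound /a/ (a vowel) → -ufu → *ubaufu*.

nererol, rarduhizaba, ubaufu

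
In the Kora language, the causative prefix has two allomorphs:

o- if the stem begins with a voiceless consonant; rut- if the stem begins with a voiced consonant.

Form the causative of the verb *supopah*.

osupopah

*supopah* — first consonant /s/ (voiceless) → o- → *osupopah*.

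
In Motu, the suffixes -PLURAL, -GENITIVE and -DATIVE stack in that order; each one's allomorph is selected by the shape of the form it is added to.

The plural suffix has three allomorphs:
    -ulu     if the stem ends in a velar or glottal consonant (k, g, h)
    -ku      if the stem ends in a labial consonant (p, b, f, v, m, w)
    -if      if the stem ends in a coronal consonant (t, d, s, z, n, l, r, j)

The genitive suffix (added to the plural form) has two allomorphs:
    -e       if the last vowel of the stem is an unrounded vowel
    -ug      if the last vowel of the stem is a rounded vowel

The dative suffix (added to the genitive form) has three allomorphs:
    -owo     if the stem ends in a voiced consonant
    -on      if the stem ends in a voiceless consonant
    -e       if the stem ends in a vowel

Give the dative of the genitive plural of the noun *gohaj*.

*gohaj* — final consonant /j/ (coronal) → -if → *gohajif*.
The plural form *gohajif*: last vowel = /i/, an unrounded vowel → -e → *gohajife*.
The final sound of the genitive form *gohajife* is /e/, which is a vowel, so the dative suffix is -e, giving *gohajifee*.

gohajifee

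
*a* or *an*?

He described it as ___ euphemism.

The indefinite article is chosen by the initial *sound* of the following word, not its spelling.
*euphemism* begins with the sound /juː/ (eu pronounced /juː/) — a consonant sound.
So the article is *a*: He described it as a euphemism.

a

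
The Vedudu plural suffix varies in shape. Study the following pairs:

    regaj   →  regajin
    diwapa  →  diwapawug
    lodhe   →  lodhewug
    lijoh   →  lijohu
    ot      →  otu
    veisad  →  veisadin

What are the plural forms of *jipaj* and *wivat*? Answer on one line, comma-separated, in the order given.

The pattern is voicing of the final sound: -u when the stem ends in a voiceless consonant (*lijoh*, *ot*); -in when the stem ends in a voiced consonant (*regaj*, *veisad*); -wug when the stem ends in a vowel (*diwapa*, *lodhe*).
*jipaj* — final sound /j/ (a voiced consonant) → -in → *jipajin*.
*wivat*: final sound = /t/, a voiceless consonant → -u → *wivatu*.

jipajin, wivatu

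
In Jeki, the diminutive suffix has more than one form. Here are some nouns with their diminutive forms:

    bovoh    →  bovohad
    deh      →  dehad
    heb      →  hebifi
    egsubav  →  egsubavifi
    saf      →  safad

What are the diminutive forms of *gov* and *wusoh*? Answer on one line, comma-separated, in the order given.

Looking at the final consonant of each stem: -ad when the stem ends in a voiceless consonant (*bovoh*, *deh*, *saf*); -ifi when the stem ends in a voiced consonant (*heb*, *egsubav*).
Since the final consonant of *gov* is /v/ (voiced), it takes -ifi, giving *govifi*.
The final consonant of *wusoh* is /h/, which is voiceless, so the suffix is -ad, giving *wusohad*.

govifi, wusohad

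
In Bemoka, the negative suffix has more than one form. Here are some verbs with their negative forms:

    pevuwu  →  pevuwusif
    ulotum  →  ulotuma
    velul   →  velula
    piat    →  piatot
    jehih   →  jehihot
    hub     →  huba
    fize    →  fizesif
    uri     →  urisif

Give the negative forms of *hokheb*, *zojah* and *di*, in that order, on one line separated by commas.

The alternation tracks the final sound of the stem — -ot when the stem ends in a voiceless consonant (*piat*, *jehih*); -a when the stem ends in a voiced consonant (*ulotum*, *velul*, *hub*); -sif when the stem ends in a vowel (*pevuwu*, *fize*, *uri*).
*hokheb* — final sound /b/ (a voiced consonant) → -a → *hokheba*.
The final sound of *zojah* is /h/, which is a voiceless consonant, so the suffix is -ot, giving *zojahot*.
*di*: final sound = /i/, a vowel → -sif → *disif*.

hokheba, zojahot, disif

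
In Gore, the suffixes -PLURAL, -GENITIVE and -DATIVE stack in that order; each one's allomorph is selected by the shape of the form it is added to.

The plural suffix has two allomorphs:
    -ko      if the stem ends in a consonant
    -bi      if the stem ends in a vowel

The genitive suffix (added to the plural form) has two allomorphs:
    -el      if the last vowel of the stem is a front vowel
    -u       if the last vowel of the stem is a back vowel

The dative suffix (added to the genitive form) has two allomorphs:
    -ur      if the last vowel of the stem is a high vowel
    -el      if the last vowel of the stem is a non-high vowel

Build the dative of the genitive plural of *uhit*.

uhitkouur

Since the final sound of *uhit* is /t/ (a consonant), it takes -ko, giving *uhitko*.
The last vowel of the plural form *uhitko* is /o/, which is a back vowel, so the genitive suffix is -u, giving *uhitkou*.
The genitive form *uhitkou* — last vowel /u/ (a high vowel) → -ur → *uhitkouur*.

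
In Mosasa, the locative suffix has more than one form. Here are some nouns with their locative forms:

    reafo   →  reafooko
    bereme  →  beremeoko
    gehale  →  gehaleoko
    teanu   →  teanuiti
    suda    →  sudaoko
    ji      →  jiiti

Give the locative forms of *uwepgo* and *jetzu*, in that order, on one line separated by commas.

uwepgooko, jetzuiti

Looking at the last vowel of each stem: -iti when the last vowel of the stem is a high vowel (*teanu*, *ji*); -oko when the last vowel of the stem is a non-high vowel (*reafo*, *bereme*, *gehale*, *suda*).
*uwepgo* — last vowel /o/ (a non-high vowel) → -oko → *uwepgooko*.
*jetzu* — last vowel /u/ (a high vowel) → -iti → *jetzuiti*.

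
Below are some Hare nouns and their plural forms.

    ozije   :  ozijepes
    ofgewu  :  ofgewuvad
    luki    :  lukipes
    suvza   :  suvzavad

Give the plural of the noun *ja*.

Looking at the last vowel of each stem: -pes when the last vowel of the stem is a front vowel (*ozije*, *luki*); -vad when the last vowel of the stem is a back vowel (*ofgewu*, *suvza*).
Since the last vowel of *ja* is /a/ (a back vowel), it takes -vad, giving *javad*.

javad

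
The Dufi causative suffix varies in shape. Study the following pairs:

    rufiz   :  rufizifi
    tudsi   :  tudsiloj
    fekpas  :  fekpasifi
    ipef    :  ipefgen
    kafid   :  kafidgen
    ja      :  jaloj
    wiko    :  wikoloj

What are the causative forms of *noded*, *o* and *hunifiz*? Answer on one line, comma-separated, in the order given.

nodedgen, oloj, hunifizifi

The suffix is conditioned by the final sound: -ifi when the stem ends in a sibilant (*rufiz*, *fekpas*); -gen when the stem ends in a non-sibilant consonant (*ipef*, *kafid*); -loj when the stem ends in a vowel (*tudsi*, *ja*, *wiko*).
The final sound of *noded* is /d/, which is a non-sibilant consonant, so the suffix is -gen, giving *nodedgen*.
The final sound of *o* is /o/, which is a vowel, so the suffix is -loj, giving *oloj*.
*hunifiz*: final sound = /z/, a sibilant → -ifi → *hunifizifi*.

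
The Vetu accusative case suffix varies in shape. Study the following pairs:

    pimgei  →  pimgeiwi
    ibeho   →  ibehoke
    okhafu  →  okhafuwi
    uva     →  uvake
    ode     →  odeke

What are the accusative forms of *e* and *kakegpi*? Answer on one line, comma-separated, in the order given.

eke, kakegpiwi

The alternation tracks the last vowel of the stem — -wi when the last vowel of the stem is a high vowel (*pimgei*, *okhafu*); -ke when the last vowel of the stem is a non-high vowel (*ibeho*, *uva*, *ode*).
The last vowel of *e* is /e/, which is a non-high vowel, so the suffix is -ke, giving *eke*.
*kakegpi*: last vowel = /i/, a high vowel → -wi → *kakegpiwi*.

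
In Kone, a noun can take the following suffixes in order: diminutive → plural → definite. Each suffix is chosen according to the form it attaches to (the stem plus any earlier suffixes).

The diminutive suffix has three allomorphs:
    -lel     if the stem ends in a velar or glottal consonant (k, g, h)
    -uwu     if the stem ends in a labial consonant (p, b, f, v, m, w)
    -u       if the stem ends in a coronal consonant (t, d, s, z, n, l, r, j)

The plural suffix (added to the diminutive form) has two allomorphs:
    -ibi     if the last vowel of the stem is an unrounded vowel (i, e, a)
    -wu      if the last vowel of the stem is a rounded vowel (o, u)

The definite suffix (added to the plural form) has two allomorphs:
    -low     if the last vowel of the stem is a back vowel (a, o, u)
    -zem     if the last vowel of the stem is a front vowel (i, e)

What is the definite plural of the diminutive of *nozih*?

nozihlelibizem

*nozih* — final consonant /h/ (velar/glottal) → -lel → *nozihlel*.
The diminutive form *nozihlel* — last vowel /e/ (an unrounded vowel) → -ibi → *nozihlelibi*.
The plural form *nozihlelibi* — last vowel /i/ (a front vowel) → -zem → *nozihlelibizem*.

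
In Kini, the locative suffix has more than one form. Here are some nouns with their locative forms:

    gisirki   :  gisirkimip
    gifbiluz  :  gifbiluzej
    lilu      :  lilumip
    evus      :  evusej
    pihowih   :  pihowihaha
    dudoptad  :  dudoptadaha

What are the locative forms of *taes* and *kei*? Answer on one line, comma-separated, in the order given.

Looking at the final sound of each stem: -ej when the stem ends in a sibilant (*gifbiluz*, *evus*); -aha when the stem ends in a non-sibilant consonant (*pihowih*, *dudoptad*); -mip when the stem ends in a vowel (*gisirki*, *lilu*).
Since the final sound of *taes* is /s/ (a sibilant), it takes -ej, giving *taesej*.
Since the final sound of *kei* is /i/ (a vowel), it takes -mip, giving *keimip*.

taesej, keimip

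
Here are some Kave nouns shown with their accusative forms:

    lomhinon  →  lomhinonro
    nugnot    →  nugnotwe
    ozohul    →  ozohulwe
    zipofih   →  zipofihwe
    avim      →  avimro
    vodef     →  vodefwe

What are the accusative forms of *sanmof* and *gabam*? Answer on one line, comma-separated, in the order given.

sanmofwe, gabamro

The suffix is conditioned by the final consonant: -ro when the stem ends in a nasal (*lomhinon*, *avim*); -we when the stem ends in a non-nasal consonant (*nugnot*, *ozohul*, *zipofih*, *vodef*).
*sanmof* — final consonant /f/ (non-nasal) → -we → *sanmofwe*.
*gabam*: final consonant = /m/, a nasal → -ro → *gabamro*.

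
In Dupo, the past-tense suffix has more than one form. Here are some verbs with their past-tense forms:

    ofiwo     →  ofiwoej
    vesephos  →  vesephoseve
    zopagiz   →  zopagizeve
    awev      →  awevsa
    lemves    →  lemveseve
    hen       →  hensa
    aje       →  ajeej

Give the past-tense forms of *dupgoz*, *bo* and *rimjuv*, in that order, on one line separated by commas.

dupgozeve, boej, rimjuvsa

The alternation tracks the final sound of the stem — -eve when the stem ends in a sibilant (*vesephos*, *zopagiz*, *lemves*); -sa when the stem ends in a non-sibilant consonant (*awev*, *hen*); -ej when the stem ends in a vowel (*ofiwo*, *aje*).
The final sound of *dupgoz* is /z/, which is a sibilant, so the suffix is -eve, giving *dupgozeve*.
*bo*: final sound = /o/, a vowel → -ej → *boej*.
Since the final sound of *rimjuv* is /v/ (a non-sibilant consonant), it takes -sa, giving *rimjuvsa*.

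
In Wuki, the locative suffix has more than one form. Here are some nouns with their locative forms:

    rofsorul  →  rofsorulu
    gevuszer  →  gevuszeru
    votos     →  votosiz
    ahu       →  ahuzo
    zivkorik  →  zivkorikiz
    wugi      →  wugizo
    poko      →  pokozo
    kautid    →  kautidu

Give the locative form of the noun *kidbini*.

kidbinizo

The alternation tracks the final sound of the stem — -iz when the stem ends in a voiceless consonant (*votos*, *zivkorik*); -u when the stem ends in a voiced consonant (*rofsorul*, *gevuszer*, *kautid*); -zo when the stem ends in a vowel (*ahu*, *wugi*, *poko*).
Since the final sound of *kidbini* is /i/ (a vowel), it takes -zo, giving *kidbinizo*.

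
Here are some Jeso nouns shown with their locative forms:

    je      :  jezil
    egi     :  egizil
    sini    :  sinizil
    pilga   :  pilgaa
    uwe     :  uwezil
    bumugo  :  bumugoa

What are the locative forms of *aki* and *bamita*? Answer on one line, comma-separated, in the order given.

Looking at the last vowel of each stem: -zil when the last vowel of the stem is a front vowel (*je*, *egi*, *sini*, *uwe*); -a when the last vowel of the stem is a back vowel (*pilga*, *bumugo*).
*aki* — last vowel /i/ (a front vowel) → -zil → *akizil*.
Since the last vowel of *bamita* is /a/ (a back vowel), it takes -a, giving *bamitaa*.

akizil, bamitaa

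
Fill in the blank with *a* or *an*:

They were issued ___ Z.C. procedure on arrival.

The indefinite article is chosen by the initial *sound* of the following word, not its spelling.
The initialism *Z.C.* is read letter by letter; the first letter, Z, is pronounced /ziː/, which begins with a consonant sound.
So the article is *a*: They were issued a Z.C. procedure on arrival.

a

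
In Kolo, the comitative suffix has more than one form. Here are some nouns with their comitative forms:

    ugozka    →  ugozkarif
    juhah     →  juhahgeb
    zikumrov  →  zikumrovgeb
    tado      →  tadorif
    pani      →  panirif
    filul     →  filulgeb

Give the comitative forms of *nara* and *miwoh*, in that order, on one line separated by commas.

nararif, miwohgeb

Looking at the final sound of each stem: -geb when the stem ends in a consonant (*juhah*, *zikumrov*, *filul*); -rif when the stem ends in a vowel (*ugozka*, *tado*, *pani*).
*nara* — final sound /a/ (a vowel) → -rif → *nararif*.
Since the final sound of *miwoh* is /h/ (a consonant), it takes -geb, giving *miwohgeb*.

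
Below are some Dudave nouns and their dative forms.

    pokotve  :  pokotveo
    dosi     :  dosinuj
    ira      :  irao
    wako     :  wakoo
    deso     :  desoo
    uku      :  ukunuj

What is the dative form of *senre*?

The pattern is height harmony: -nuj when the last vowel of the stem is a high vowel (*dosi*, *uku*); -o when the last vowel of the stem is a non-high vowel (*pokotve*, *ira*, *wako*, *deso*).
*senre* — last vowel /e/ (a non-high vowel) → -o → *senreo*.

senreo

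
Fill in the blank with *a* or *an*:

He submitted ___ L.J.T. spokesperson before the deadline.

The indefinite article is chosen by the initial *sound* of the following word, not its spelling.
The initialism *L.J.T.* is read letter by letter; the first letter, L, is pronounced /ɛl/, which begins with a vowel sound.
So the article is *an*: He submitted an L.J.T. spokesperson before the deadline.

an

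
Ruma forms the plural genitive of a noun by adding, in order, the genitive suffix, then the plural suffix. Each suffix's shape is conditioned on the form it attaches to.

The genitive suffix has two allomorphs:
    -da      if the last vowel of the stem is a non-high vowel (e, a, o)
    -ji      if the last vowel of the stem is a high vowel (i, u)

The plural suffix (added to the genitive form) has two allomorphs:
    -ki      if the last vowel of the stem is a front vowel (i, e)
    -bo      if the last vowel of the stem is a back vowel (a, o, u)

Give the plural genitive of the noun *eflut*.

eflutjiki

*eflut*: last vowel = /u/, a high vowel → -ji → *eflutji*.
The genitive form *eflutji* — last vowel /i/ (a front vowel) → -ki → *eflutjiki*.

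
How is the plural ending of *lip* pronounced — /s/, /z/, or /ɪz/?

The stem *lip* ends in a voiceless non-sibilant consonant.
The plural suffix surfaces as /ɪz/ after sibilants, /s/ after other voiceless consonants, and /z/ after other voiced sounds.
So the plural -s on *lip* is pronounced /s/.

/s/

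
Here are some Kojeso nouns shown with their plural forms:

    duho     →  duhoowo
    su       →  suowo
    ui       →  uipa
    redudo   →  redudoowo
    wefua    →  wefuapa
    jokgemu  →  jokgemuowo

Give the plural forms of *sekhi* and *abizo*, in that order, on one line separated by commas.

sekhipa, abizoowo

The suffix is conditioned by the last vowel: -owo when the last vowel of the stem is a rounded vowel (*duho*, *su*, *redudo*, *jokgemu*); -pa when the last vowel of the stem is an unrounded vowel (*ui*, *wefua*).
*sekhi*: last vowel = /i/, an unrounded vowel → -pa → *sekhipa*.
*abizo*: last vowel = /o/, a rounded vowel → -owo → *abizoowo*.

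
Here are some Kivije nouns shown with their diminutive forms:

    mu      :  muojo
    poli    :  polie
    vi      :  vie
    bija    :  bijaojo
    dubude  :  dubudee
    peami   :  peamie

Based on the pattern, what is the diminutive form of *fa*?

faojo

The suffix is conditioned by the last vowel: -e when the last vowel of the stem is a front vowel (*poli*, *vi*, *dubude*, *peami*); -ojo when the last vowel of the stem is a back vowel (*mu*, *bija*).
*fa* — last vowel /a/ (a back vowel) → -ojo → *faojo*.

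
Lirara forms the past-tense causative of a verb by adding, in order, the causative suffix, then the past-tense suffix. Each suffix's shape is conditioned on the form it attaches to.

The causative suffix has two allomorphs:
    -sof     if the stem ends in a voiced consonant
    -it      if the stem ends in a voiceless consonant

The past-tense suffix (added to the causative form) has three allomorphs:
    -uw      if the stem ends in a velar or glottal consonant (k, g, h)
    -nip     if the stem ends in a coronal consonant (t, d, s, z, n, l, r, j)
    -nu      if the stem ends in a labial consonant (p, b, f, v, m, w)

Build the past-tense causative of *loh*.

*loh* — final consonant /h/ (voiceless) → -it → *lohit*.
Since the final consonant of the causative form *lohit* is /t/ (coronal), it takes -nip, giving *lohitnip*.

lohitnip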